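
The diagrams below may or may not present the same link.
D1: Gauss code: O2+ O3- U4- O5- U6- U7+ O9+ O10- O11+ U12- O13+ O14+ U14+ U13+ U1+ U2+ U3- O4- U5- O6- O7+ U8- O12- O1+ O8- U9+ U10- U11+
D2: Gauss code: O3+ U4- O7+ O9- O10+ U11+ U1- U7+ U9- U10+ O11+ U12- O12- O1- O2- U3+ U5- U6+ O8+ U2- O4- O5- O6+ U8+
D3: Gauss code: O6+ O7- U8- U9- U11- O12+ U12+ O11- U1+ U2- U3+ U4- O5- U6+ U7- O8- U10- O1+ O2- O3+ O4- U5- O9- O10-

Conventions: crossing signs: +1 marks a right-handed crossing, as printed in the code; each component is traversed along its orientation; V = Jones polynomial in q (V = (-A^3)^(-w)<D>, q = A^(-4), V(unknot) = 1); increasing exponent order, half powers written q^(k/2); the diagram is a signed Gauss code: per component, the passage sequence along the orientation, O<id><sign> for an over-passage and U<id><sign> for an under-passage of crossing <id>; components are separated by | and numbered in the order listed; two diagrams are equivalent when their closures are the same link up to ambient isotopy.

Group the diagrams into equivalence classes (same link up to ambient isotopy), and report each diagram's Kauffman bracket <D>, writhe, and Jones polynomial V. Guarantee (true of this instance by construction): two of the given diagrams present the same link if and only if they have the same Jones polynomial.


classes: {D1} | {D2} | {D3}
V(D1) = 1  [14 crossings, <D> = 1, w = 0]
V(D2) = q^-2 - q^-1 + 1 - q + q^2  [12 crossings, <D> = A^-8 - A^-4 + 1 - A^4 + A^8, w = 0]
V(D3) = -q^-4 + q^-3 + q^-1  (w -4, c 12, <D> = A^-8 + 1 - A^4)
insight: 3 classes among 3 diagrams; unequal V(q) rules out equality


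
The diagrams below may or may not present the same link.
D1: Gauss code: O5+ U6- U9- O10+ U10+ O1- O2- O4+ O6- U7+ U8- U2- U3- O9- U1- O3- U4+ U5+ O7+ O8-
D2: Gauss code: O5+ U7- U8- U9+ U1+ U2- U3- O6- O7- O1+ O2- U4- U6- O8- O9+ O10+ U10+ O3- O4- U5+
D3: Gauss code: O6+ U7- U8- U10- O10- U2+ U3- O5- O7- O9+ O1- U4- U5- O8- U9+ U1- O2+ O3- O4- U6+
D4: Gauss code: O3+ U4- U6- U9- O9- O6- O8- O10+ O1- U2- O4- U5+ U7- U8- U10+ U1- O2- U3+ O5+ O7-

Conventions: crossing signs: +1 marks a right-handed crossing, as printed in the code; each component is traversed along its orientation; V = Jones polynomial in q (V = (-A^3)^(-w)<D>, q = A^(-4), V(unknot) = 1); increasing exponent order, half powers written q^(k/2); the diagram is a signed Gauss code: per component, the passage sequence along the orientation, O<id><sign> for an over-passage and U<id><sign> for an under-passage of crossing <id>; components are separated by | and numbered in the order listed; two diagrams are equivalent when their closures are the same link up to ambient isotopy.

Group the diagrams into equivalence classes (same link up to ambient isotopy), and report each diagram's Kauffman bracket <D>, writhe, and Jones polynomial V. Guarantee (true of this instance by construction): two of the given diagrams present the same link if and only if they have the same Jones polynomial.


equivalence classes: {D1, D2, D3, D4}
D1 (bracket A^-2 + A^6 - A^10; 10 crossings at w = -2): V = -q^-4 + q^-3 + q^-1
V(D2) = -q^-4 + q^-3 + q^-1  [10 crossings, <D> = A^-2 + A^6 - A^10, w = -2]
D3 (bracket A^-8 + 1 - A^4; 10 crossings at w = -4): V = -q^-4 + q^-3 + q^-1
V(D4) = -q^-4 + q^-3 + q^-1  [10 crossings, <D> = A^-8 + 1 - A^4, w = -4]
key observation: all 4 diagrams share one V(q), hence one class


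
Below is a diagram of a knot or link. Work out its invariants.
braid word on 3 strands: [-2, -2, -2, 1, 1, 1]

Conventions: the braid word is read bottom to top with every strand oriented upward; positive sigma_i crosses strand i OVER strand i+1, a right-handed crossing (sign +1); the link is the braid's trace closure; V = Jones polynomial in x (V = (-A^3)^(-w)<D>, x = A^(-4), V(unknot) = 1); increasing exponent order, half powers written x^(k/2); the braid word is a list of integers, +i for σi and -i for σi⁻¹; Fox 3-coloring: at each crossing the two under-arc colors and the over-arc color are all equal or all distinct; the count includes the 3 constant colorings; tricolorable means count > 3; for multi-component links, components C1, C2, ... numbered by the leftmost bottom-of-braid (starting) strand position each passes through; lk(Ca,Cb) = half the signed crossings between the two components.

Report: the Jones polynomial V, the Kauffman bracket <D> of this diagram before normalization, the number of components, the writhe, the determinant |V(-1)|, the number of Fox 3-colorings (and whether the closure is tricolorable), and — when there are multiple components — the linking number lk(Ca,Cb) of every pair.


V = -x^-3 + x^-2 - x^-1 + 3 - x + x^2 - x^3
<D> = -A^-12 + A^-8 - A^-4 + 3 - A^4 + A^8 - A^12 (w = 0)
1 component over 6 crossings, w = 0
27 Fox colorings among 3^6, |V(-1)| = 9: tricolorable
why: palindromic: swapping x for 1/x fixes V


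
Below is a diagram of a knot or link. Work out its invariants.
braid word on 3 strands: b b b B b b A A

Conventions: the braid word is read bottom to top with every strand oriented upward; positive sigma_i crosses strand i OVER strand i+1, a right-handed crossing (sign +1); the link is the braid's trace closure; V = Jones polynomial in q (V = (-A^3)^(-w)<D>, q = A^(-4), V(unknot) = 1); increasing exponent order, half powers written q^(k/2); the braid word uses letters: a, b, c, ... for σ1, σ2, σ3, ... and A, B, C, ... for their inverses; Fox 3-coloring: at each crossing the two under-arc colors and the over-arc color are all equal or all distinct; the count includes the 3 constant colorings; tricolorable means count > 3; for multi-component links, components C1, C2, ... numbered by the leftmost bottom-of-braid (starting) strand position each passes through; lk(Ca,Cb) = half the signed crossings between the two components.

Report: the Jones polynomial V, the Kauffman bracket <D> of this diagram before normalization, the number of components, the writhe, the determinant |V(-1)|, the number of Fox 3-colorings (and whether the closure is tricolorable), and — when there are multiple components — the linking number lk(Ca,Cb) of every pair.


V = q^-1 + 2q - q^2 + 2q^3 - q^4 + q^5
<D> = A^-14 - A^-10 + 2A^-6 - A^-2 + 2A^2 + A^10 (w = +2)
3 components over 8 crossings, w = +2
lk(C1,C2): -1
lk(C1,C3) = 0
linking number lk(C2,C3) = +2
3 Fox colorings among 3^8, |V(-1)| = 8: not tricolorable
why: inverse pairs cancel, leaving σ2 σ2 σ2 σ2 σ1⁻¹ σ1⁻¹


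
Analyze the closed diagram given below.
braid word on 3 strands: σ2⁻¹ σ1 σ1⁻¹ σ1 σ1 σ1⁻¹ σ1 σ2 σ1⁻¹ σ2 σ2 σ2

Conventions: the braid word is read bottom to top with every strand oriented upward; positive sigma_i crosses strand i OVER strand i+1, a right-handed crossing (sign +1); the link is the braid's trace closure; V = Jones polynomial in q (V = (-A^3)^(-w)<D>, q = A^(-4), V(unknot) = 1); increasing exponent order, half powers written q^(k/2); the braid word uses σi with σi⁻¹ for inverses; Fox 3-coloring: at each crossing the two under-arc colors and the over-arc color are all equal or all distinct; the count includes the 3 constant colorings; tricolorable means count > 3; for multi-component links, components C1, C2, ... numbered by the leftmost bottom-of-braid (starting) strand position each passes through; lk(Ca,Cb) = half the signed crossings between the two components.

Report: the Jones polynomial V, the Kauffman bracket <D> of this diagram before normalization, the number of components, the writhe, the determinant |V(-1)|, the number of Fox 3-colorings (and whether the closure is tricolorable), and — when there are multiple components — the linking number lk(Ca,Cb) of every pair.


Jones polynomial: V(q) = q - q^2 + 2q^3 - q^4 + q^5 - q^6
<D> = -A^-12 + A^-8 - A^-4 + 2 - A^4 + A^8; writhe +4
components 1, writhe +4 (12 crossings)
3-colorings: 3 of 3^12, det 7 — not tricolorable
note: det 7 = |V(-1)|; not divisible by 3, so not tricolorable


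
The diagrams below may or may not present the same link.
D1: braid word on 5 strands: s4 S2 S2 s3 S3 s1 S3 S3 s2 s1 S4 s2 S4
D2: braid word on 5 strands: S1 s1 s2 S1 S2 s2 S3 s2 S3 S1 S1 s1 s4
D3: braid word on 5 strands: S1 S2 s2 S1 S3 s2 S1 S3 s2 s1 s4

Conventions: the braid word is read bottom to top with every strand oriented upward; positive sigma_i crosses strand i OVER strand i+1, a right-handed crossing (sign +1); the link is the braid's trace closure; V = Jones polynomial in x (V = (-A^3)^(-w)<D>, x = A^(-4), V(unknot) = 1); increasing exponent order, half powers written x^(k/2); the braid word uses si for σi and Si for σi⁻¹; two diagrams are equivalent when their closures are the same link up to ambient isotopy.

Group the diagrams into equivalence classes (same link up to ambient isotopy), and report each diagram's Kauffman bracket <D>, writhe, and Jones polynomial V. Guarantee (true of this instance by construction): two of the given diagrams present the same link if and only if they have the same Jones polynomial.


classes: {D1} | {D2, D3}
V(D1) = -x^(-5/2) - x^(-1/2)  [13 crossings, <D> = A^-1 + A^7, w = -1]
V(D2) = -x^(-9/2) + x^(-7/2) - 3x^(-5/2) + 2x^(-3/2) - 2x^(-1/2) + 2x^(1/2) - x^(3/2)  [13 crossings, <D> = A^-9 - 2A^-5 + 2A^-1 - 2A^3 + 3A^7 - A^11 + A^15, w = -1]
V(D3) = -x^(-9/2) + x^(-7/2) - 3x^(-5/2) + 2x^(-3/2) - 2x^(-1/2) + 2x^(1/2) - x^(3/2)  (w -1, c 11, <D> = A^-9 - 2A^-5 + 2A^-1 - 2A^3 + 3A^7 - A^11 + A^15)
insight: 2 classes among 3 diagrams; unequal V(x) rules out equality


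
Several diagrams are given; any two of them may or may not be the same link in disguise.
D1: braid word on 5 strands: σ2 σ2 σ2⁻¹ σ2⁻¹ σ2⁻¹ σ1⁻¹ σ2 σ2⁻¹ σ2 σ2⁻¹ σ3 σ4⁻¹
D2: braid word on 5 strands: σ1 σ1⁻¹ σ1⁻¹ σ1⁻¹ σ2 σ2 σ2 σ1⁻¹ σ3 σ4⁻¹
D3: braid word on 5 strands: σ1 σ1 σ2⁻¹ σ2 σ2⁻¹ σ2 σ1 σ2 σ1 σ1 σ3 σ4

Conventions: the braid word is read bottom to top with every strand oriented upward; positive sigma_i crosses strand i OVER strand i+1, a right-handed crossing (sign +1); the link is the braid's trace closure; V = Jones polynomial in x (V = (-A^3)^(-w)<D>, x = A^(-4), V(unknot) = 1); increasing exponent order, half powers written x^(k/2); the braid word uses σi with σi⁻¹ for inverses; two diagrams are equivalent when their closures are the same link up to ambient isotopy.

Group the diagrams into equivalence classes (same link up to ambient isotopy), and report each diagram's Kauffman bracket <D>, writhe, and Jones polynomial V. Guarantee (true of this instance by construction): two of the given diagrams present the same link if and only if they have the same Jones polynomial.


equivalence classes: {D1} | {D2} | {D3}
D1 (bracket A^-6; 12 crossings at w = -2): V = 1
V(D2) = -x^-3 + x^-2 - x^-1 + 3 - x + x^2 - x^3  (w 0, c 10, <D> = -A^-12 + A^-8 - A^-4 + 3 - A^4 + A^8 - A^12)
V(D3) = x^2 + x^4 - x^5 + x^6 - x^7  [12 crossings, <D> = -A^-4 + 1 - A^4 + A^8 + A^16, w = +8]
key observation: 3 values of V(x) split the 3 diagrams


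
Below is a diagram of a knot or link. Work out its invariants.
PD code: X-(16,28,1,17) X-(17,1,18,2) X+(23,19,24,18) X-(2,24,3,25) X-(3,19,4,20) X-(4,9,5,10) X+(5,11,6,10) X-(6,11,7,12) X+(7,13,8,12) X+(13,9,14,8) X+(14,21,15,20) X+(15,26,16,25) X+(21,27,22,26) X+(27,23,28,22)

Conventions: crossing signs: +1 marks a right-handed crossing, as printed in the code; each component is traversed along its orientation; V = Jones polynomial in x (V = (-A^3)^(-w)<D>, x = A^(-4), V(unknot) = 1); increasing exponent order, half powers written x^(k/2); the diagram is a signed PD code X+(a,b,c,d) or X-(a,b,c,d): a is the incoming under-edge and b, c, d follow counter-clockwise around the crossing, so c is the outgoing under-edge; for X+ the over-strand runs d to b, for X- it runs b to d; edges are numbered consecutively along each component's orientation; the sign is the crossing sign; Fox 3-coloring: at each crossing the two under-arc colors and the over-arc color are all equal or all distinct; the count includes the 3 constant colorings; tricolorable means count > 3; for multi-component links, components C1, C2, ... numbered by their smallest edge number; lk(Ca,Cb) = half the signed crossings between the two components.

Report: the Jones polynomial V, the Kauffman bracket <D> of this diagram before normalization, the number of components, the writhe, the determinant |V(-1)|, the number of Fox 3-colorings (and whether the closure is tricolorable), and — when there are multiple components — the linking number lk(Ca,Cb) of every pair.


Jones polynomial: V(x) = -x^(-3/2) - 2x^(1/2) + x^(3/2) - x^(5/2) + x^(7/2)
<D> = A^-8 - A^-4 + 1 - 2A^4 - A^12; writhe +2
components 2, writhe +2 (14 crossings)
linking number lk(C1,C2) = -1
3-colorings: 9 of 3^14, det 6 — tricolorable
note: w = +2 (over 14 crossings) is diagram-only; (-A^3)^(-2) removes it from V


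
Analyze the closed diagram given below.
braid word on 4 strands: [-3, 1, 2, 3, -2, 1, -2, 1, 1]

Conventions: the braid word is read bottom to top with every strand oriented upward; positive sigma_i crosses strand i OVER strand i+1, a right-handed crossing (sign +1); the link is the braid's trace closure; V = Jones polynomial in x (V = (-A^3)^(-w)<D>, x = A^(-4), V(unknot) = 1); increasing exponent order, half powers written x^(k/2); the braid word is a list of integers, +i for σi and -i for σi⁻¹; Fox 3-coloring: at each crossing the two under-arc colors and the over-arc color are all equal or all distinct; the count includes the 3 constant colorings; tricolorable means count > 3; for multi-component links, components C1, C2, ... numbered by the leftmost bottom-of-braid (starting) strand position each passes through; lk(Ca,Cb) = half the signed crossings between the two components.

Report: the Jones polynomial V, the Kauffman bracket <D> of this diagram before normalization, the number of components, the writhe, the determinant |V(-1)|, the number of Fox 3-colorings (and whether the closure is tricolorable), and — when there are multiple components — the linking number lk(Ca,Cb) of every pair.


V = x^-1 - 1 + 2x - 2x^2 + 2x^3 - 2x^4 + x^5
<D> = -A^-11 + 2A^-7 - 2A^-3 + 2A - 2A^5 + A^9 - A^13 (w = +3)
1 component over 9 crossings, w = +3
3 Fox colorings among 3^9, |V(-1)| = 11: not tricolorable
why: V spans 6 powers of x: at least 6 crossings in any diagram


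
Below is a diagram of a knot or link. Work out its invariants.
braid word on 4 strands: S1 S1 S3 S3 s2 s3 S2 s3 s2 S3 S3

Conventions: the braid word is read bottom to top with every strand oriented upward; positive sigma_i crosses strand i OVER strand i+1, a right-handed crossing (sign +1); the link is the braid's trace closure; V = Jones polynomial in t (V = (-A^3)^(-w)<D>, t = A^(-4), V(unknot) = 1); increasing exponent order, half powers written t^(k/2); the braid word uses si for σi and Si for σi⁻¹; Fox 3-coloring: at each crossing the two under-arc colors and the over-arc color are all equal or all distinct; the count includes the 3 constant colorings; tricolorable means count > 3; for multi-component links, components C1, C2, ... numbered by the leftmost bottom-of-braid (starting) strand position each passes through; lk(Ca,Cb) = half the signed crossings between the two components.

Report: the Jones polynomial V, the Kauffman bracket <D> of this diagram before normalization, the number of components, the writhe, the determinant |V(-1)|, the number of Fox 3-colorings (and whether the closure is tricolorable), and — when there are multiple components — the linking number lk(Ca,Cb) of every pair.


V(t) = -t^-7 - t^-5 + t^-4 + 2t^-2 + 2 + t^2
bracket: -A^-17 - 2A^-9 - 2A^-1 - A^7 + A^11 + A^19, w = -3
3 components, writhe -3, over 11 crossings
lk(C1,C2) = -1
linking number lk(C1,C3) = 0
lk(C2,C3): +2
det 8, colorings 3 of 3^11 — not tricolorable
observation: w = -3 (over 11 crossings) is diagram-only; (-A^3)^(3) removes it from V


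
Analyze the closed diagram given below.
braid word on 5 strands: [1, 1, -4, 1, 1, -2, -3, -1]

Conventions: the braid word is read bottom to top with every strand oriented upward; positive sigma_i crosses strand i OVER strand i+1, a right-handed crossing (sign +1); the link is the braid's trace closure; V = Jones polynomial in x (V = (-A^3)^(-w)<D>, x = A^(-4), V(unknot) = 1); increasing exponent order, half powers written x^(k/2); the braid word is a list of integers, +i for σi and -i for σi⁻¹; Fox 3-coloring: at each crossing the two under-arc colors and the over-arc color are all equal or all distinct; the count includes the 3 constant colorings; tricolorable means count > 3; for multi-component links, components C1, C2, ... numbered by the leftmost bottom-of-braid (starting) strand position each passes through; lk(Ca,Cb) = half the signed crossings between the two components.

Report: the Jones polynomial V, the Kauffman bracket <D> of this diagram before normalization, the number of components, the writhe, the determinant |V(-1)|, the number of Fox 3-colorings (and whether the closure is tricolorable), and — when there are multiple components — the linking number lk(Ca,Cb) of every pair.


Jones polynomial: V(x) = x + x^3 - x^4
<D> = -A^-16 + A^-12 + A^-4; writhe 0
components 1, writhe 0 (8 crossings)
3-colorings: 9 of 3^8, det 3 — tricolorable
note: w = 0 (over 8 crossings) is diagram-only; (-A^3)^(0) removes it from V


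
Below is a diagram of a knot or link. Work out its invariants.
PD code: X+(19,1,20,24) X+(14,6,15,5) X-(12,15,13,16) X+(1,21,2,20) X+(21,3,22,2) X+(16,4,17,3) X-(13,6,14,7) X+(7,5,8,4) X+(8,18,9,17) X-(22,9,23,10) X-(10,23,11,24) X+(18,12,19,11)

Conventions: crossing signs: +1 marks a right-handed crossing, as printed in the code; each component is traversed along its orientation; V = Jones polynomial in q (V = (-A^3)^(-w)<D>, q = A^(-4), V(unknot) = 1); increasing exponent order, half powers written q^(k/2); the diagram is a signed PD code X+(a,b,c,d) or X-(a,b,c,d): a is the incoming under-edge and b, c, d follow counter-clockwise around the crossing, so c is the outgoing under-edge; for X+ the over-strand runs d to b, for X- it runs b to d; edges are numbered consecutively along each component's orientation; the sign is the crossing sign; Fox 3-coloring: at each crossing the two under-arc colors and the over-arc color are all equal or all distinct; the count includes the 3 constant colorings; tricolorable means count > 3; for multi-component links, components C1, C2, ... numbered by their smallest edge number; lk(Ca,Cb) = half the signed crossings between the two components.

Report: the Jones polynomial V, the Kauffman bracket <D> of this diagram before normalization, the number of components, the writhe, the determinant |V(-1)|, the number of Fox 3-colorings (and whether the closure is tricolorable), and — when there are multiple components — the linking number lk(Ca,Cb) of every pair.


V = 2q - 2q^2 + 3q^3 - 3q^4 + 2q^5 - 2q^6 + q^7
<D> = A^-16 - 2A^-12 + 2A^-8 - 3A^-4 + 3 - 2A^4 + 2A^8 (w = +4)
1 component over 12 crossings, w = +4
9 Fox colorings among 3^12, |V(-1)| = 15: tricolorable
why: the span of V is 6, forcing >= 6 crossings in any diagram


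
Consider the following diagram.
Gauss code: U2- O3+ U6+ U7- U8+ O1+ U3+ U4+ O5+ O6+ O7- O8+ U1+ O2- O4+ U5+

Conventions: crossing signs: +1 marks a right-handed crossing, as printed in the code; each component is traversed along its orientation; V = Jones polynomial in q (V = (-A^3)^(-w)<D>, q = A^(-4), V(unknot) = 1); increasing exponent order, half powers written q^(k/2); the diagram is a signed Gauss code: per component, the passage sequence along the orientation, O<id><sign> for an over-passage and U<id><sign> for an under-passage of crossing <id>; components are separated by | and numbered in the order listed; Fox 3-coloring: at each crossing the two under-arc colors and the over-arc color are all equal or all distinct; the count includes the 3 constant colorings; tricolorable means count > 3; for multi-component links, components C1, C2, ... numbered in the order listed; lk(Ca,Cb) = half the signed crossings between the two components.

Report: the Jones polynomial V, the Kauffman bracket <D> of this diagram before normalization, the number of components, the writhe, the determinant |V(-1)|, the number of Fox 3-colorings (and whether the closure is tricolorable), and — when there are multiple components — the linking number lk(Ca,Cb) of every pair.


V = q - q^2 + 2q^3 - q^4 + q^5 - q^6
<D> = -A^-12 + A^-8 - A^-4 + 2 - A^4 + A^8 (w = +4)
1 component over 8 crossings, w = +4
3 Fox colorings among 3^8, |V(-1)| = 7: not tricolorable
why: w = +4 shifts under R1 moves; the (-A^3)^(-4) factor cancels that in V


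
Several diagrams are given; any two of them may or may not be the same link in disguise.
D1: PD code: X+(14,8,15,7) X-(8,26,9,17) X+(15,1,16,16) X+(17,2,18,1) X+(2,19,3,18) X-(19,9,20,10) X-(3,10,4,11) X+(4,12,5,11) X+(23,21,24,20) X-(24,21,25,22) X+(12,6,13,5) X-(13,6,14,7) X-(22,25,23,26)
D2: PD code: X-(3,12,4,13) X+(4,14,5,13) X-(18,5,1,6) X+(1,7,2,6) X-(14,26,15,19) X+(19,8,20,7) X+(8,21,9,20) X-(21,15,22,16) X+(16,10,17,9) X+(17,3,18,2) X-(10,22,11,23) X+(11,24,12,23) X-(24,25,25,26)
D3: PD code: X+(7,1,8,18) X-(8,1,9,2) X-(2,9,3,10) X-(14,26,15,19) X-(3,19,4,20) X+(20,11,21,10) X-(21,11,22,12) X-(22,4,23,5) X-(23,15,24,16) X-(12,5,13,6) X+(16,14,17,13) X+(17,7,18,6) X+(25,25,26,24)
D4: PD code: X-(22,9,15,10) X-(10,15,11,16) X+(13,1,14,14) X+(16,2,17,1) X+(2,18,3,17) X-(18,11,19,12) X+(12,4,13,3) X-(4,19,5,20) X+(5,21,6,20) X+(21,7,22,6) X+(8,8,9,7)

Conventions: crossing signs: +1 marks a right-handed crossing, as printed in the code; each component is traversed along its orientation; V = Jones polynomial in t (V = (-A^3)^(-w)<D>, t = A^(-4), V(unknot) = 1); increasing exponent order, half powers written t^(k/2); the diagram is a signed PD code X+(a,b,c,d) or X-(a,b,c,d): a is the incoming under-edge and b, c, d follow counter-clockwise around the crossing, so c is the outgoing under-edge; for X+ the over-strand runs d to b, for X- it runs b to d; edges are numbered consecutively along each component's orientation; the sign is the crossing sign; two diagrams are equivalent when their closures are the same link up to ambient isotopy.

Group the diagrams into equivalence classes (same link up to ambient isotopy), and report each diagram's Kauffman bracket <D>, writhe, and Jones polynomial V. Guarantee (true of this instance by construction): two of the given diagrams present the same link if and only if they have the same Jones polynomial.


grouping into links: {D1, D2, D4} | {D3}
V(D1) = -t^(-3/2) + t^(-1/2) - 2t^(1/2) + t^(3/2) - 2t^(5/2) + t^(7/2)  (w +1, c 13, <D> = -A^-11 + 2A^-7 - A^-3 + 2A - A^5 + A^9)
D2 (bracket -A^-11 + 2A^-7 - A^-3 + 2A - A^5 + A^9; 13 crossings at w = +1): V = -t^(-3/2) + t^(-1/2) - 2t^(1/2) + t^(3/2) - 2t^(5/2) + t^(7/2)
V(D3) = -t^(-9/2) - t^(-5/2) + t^(-3/2) - t^(-1/2)  (w -3, c 13, <D> = A^-7 - A^-3 + A + A^9)
D4 (bracket -A^-5 + 2A^-1 - A^3 + 2A^7 - A^11 + A^15; 11 crossings at w = +3): V = -t^(-3/2) + t^(-1/2) - 2t^(1/2) + t^(3/2) - 2t^(5/2) + t^(7/2)
key observation: V(t) takes 2 values over 4 diagrams, fixing the grouping


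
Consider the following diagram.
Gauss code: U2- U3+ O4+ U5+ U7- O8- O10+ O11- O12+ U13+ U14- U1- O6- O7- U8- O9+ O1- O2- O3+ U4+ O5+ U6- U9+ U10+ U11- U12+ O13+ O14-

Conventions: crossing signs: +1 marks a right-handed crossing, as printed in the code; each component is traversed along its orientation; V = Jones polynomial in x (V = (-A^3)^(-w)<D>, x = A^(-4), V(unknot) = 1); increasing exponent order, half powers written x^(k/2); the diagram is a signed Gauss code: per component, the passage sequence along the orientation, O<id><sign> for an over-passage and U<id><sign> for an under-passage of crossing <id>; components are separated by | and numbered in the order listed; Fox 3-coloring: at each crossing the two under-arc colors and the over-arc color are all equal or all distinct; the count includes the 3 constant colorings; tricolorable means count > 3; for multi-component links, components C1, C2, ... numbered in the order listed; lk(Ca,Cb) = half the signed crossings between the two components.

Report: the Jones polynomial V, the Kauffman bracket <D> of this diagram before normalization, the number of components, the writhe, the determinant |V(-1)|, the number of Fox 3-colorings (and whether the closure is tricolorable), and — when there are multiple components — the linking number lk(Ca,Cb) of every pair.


Jones polynomial: V(x) = -x^-3 + x^-2 - x^-1 + 3 - x + x^2 - x^3
<D> = -A^-12 + A^-8 - A^-4 + 3 - A^4 + A^8 - A^12; writhe 0
components 1, writhe 0 (14 crossings)
3-colorings: 27 of 3^14, det 9 — tricolorable
note: the span of V is 6, forcing >= 6 crossings in any diagram


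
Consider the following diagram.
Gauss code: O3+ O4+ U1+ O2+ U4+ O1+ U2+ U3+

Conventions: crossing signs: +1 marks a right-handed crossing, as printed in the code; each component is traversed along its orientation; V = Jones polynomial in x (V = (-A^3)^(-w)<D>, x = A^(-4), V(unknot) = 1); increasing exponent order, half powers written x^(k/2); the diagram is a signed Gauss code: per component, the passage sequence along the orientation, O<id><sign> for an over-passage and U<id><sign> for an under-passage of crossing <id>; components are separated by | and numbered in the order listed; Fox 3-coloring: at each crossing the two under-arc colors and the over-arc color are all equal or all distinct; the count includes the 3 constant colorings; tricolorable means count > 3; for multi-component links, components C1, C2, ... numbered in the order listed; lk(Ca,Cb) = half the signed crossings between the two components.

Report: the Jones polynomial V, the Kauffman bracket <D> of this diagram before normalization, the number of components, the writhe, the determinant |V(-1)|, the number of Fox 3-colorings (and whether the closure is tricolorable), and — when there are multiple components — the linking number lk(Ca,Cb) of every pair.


V(x) = x + x^3 - x^4
bracket: -A^-4 + 1 + A^8, w = +4
1 component, writhe +4, over 4 crossings
det 3, colorings 9 of 3^4 — tricolorable
observation: det 3 = |V(-1)|; divisible by 3, so tricolorable


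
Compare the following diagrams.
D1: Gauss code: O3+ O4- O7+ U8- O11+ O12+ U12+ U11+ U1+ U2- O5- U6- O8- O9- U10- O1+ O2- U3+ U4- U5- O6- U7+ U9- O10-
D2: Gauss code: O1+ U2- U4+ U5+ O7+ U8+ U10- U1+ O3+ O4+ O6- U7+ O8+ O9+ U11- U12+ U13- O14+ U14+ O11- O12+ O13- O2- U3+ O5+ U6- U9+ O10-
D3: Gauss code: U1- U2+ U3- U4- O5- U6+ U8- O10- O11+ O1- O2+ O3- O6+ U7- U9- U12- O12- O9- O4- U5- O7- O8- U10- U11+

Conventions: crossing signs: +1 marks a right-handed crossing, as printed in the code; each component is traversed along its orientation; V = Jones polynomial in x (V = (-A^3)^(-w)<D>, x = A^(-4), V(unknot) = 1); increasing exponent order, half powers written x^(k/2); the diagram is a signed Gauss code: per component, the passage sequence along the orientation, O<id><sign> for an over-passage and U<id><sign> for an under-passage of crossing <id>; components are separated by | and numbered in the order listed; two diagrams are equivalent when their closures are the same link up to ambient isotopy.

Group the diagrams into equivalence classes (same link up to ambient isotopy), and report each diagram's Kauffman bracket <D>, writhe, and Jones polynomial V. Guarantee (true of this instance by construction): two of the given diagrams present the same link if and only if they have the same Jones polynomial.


equivalence classes: {D1, D3} | {D2}
D1 (bracket A^-2 - A^2 + 2A^6 - A^10 + A^14 - A^18; 12 crossings at w = -2): V = -x^-6 + x^-5 - x^-4 + 2x^-3 - x^-2 + x^-1
D2 (bracket -A^-4 + 1 + A^8; 14 crossings at w = +4): V = x + x^3 - x^4
V(D3) = -x^-6 + x^-5 - x^-4 + 2x^-3 - x^-2 + x^-1  [12 crossings, <D> = A^-14 - A^-10 + 2A^-6 - A^-2 + A^2 - A^6, w = -6]
key observation: 2 classes among 3 diagrams; unequal V(x) rules out equality


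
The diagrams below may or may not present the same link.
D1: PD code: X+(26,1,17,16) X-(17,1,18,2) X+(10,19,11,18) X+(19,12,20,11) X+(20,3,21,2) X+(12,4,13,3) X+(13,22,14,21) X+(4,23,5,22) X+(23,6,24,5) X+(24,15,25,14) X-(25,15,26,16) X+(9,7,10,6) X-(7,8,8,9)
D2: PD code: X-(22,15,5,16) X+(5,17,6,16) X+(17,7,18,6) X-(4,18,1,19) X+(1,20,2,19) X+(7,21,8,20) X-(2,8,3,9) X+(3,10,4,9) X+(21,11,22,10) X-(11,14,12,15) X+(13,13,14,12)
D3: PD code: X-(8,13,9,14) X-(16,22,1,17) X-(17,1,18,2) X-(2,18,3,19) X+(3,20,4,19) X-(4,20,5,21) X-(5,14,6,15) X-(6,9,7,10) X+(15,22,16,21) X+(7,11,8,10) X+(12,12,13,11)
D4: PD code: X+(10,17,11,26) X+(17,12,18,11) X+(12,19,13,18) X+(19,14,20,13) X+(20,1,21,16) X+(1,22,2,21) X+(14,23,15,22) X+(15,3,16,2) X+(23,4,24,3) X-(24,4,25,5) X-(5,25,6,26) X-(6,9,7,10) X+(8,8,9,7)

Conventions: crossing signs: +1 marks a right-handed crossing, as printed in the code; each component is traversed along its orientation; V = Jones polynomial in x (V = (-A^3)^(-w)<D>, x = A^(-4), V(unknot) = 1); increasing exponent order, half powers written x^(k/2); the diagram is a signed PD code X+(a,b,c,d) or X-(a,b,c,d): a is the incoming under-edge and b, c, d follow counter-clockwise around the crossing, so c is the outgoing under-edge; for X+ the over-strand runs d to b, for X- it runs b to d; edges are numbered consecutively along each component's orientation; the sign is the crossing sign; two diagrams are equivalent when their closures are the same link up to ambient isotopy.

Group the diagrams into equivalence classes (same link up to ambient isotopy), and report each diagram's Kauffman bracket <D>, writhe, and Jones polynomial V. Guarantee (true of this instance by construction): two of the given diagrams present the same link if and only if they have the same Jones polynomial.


grouping into links: {D1, D4} | {D2} | {D3}
V(D1) = -x^(5/2) - x^(9/2) + x^(11/2) - x^(13/2) + x^(15/2) - x^(17/2)  (w +7, c 13, <D> = A^-13 - A^-9 + A^-5 - A^-1 + A^3 + A^11)
V(D2) = -x^(1/2) - x^(3/2) - x^(5/2) + x^(9/2)  (w +3, c 11, <D> = -A^-9 + A^-1 + A^3 + A^7)
V(D3) = -x^(-5/2) - x^(-1/2)  [11 crossings, <D> = A^-7 + A, w = -3]
D4 (bracket A^-13 - A^-9 + A^-5 - A^-1 + A^3 + A^11; 13 crossings at w = +7): V = -x^(5/2) - x^(9/2) + x^(11/2) - x^(13/2) + x^(15/2) - x^(17/2)
key observation: 3 classes among 4 diagrams; unequal V(x) rules out equality


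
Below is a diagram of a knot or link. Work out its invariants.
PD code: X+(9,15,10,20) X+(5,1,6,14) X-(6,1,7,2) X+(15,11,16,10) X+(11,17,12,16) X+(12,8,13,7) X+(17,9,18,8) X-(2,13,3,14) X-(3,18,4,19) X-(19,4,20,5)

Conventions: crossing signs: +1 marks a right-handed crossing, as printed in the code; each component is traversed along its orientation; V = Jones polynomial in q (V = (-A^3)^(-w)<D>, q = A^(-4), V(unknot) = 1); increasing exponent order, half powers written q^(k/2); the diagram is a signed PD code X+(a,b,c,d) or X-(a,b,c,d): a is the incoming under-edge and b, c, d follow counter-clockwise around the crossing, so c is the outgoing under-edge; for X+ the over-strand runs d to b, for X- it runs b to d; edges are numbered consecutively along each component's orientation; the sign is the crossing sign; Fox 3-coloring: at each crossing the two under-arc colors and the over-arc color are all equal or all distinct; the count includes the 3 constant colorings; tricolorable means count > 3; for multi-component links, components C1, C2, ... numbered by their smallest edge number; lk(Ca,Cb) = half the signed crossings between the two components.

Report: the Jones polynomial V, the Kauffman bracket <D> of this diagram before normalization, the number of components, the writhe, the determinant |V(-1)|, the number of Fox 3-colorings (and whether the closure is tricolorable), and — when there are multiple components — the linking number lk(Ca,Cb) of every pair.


V(q) = -q^(1/2) - q^(5/2)
bracket: -A^-4 - A^4, w = +2
2 components, writhe +2, over 10 crossings
lk(C1,C2) = +1
det 2, colorings 3 of 3^10 — not tricolorable
observation: w = +2 (over 10 crossings) is diagram-only; (-A^3)^(-2) removes it from V


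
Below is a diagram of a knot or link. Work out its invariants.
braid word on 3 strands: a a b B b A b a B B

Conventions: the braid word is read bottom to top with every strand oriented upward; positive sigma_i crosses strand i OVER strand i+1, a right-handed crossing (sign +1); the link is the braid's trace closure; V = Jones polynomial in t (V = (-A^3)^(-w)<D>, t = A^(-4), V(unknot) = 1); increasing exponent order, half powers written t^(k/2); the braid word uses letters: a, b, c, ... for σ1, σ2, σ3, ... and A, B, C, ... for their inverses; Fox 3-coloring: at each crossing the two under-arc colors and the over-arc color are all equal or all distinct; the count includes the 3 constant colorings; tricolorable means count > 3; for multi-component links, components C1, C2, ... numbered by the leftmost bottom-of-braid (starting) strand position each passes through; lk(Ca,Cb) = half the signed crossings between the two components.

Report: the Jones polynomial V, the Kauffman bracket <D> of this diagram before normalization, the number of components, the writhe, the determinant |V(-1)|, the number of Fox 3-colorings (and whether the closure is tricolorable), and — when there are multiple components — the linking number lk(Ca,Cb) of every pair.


V = -t^-1 + 2 - t + 2t^2 - t^3 + t^4 - t^5
<D> = -A^-14 + A^-10 - A^-6 + 2A^-2 - A^2 + 2A^6 - A^10 (w = +2)
1 component over 10 crossings, w = +2
9 Fox colorings among 3^10, |V(-1)| = 9: tricolorable
why: inverse pairs cancel, leaving σ1 σ1 σ2 σ1⁻¹ σ2 σ1 σ2⁻¹ σ2⁻¹


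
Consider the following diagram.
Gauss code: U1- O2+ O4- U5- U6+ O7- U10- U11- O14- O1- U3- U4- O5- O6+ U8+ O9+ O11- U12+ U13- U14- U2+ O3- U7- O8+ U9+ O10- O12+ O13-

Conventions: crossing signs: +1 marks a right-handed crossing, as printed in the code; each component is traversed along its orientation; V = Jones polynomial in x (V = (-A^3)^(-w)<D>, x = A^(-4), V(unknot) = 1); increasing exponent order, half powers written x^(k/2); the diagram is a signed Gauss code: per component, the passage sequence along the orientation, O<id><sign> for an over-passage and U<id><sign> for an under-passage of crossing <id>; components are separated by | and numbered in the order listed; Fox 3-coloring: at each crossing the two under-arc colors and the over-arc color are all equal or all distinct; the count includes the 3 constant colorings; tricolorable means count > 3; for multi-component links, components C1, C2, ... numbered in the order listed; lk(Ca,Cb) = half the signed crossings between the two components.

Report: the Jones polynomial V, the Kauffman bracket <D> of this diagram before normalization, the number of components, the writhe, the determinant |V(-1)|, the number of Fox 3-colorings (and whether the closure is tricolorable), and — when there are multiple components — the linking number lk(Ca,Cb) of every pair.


V = -x^-6 + x^-5 - x^-4 + 2x^-3 - x^-2 + x^-1
<D> = A^-8 - A^-4 + 2 - A^4 + A^8 - A^12 (w = -4)
1 component over 14 crossings, w = -4
3 Fox colorings among 3^14, |V(-1)| = 7: not tricolorable
why: w = -4 (over 14 crossings) is diagram-only; (-A^3)^(4) removes it from V


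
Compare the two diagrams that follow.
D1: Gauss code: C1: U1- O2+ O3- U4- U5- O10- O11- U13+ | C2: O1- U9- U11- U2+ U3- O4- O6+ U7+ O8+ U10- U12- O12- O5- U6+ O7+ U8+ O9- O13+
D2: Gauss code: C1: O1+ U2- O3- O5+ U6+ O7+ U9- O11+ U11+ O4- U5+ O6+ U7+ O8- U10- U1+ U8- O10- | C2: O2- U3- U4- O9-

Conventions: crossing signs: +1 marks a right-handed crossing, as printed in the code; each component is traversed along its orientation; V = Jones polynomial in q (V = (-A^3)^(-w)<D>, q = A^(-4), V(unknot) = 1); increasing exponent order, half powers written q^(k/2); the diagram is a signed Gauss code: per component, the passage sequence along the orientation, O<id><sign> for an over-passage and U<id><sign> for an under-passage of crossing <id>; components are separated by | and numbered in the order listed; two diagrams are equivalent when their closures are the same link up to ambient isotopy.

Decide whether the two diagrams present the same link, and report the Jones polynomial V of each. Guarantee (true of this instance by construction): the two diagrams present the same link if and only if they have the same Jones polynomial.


equivalent: yes
V(D1) = -q^(-7/2) - q^(-3/2) - q^(1/2) + q^(3/2)  (w -3, c 13, <D> = -A^-15 + A^-11 + A^-3 + A^5)
V(D2) = -q^(-7/2) - q^(-3/2) - q^(1/2) + q^(3/2)  (w -1, c 11, <D> = -A^-9 + A^-5 + A^3 + A^11)
why: from 13 to 11 crossings by R-moves: one link, two diagrams


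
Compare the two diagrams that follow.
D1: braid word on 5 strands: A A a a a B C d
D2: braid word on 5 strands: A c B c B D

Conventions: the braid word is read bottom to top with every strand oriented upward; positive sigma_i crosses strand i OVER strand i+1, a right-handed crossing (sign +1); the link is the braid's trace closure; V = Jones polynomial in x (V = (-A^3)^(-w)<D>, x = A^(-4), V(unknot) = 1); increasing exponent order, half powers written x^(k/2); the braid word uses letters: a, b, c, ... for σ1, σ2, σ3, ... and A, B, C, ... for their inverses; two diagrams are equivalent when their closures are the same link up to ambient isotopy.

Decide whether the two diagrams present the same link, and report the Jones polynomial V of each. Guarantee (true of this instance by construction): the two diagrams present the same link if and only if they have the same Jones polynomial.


equivalent: no
D1 (bracket 1; 8 crossings at w = 0): V = 1
D2 (bracket A^-14 - A^-10 + A^-6 - A^-2 + A^2; 6 crossings at w = -2): V = x^-2 - x^-1 + 1 - x + x^2
key observation: V(x) takes 2 values over 2 diagrams, fixing the grouping


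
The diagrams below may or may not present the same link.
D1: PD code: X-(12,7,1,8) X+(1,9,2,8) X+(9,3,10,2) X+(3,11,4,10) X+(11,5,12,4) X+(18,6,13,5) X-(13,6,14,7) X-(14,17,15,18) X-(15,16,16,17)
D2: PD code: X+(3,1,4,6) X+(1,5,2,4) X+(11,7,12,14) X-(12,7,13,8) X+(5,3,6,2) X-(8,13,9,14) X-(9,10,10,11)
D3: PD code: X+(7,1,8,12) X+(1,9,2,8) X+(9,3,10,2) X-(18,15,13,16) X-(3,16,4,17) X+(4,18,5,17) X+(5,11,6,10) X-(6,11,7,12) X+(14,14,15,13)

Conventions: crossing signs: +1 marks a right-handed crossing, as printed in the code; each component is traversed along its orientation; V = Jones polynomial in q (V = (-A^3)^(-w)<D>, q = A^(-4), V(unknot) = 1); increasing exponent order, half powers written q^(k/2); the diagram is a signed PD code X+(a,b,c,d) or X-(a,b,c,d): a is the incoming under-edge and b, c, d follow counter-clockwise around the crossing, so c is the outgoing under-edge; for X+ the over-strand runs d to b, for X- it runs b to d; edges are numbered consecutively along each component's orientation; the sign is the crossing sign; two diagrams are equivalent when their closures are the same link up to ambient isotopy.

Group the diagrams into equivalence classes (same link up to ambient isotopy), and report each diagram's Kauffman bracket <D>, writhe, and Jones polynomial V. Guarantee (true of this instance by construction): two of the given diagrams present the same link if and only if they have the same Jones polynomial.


grouping into links: {D1, D2, D3}
V(D1) = -q^(1/2) - q^(3/2) - q^(5/2) + q^(9/2)  (w +1, c 9, <D> = -A^-15 + A^-7 + A^-3 + A)
D2 (bracket -A^-15 + A^-7 + A^-3 + A; 7 crossings at w = +1): V = -q^(1/2) - q^(3/2) - q^(5/2) + q^(9/2)
D3 (bracket -A^-9 + A^-1 + A^3 + A^7; 9 crossings at w = +3): V = -q^(1/2) - q^(3/2) - q^(5/2) + q^(9/2)
why: one V(q) for all 3 diagrams — one class (guaranteed)


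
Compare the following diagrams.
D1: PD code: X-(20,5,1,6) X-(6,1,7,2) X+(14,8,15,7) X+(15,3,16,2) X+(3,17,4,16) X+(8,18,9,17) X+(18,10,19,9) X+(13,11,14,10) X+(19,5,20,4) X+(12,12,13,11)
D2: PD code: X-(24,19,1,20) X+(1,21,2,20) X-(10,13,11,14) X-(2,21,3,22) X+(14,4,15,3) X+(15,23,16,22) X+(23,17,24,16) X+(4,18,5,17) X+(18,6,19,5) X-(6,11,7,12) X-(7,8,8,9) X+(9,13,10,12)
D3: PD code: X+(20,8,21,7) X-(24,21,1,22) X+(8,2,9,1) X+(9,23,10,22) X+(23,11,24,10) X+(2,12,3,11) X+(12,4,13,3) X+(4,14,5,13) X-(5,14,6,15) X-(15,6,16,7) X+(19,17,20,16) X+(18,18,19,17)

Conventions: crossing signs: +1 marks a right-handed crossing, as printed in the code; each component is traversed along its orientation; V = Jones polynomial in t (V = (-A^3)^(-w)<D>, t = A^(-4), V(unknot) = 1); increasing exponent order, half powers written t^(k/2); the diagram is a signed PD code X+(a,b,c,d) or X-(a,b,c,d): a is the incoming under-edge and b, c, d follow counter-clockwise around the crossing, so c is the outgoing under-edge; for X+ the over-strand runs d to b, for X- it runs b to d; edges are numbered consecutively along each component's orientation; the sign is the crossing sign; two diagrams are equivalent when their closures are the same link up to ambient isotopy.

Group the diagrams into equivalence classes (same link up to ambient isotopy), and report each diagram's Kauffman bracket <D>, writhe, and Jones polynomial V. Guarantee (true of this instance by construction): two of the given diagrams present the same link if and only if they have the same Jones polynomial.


classes: {D1, D2, D3}
V(D1) = t - t^2 + 2t^3 - t^4 + t^5 - t^6  [10 crossings, <D> = -A^-6 + A^-2 - A^2 + 2A^6 - A^10 + A^14, w = +6]
V(D2) = t - t^2 + 2t^3 - t^4 + t^5 - t^6  [12 crossings, <D> = -A^-18 + A^-14 - A^-10 + 2A^-6 - A^-2 + A^2, w = +2]
D3 (bracket -A^-6 + A^-2 - A^2 + 2A^6 - A^10 + A^14; 12 crossings at w = +6): V = t - t^2 + 2t^3 - t^4 + t^5 - t^6
note: one V(t) for all 3 diagrams — one class (guaranteed)
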